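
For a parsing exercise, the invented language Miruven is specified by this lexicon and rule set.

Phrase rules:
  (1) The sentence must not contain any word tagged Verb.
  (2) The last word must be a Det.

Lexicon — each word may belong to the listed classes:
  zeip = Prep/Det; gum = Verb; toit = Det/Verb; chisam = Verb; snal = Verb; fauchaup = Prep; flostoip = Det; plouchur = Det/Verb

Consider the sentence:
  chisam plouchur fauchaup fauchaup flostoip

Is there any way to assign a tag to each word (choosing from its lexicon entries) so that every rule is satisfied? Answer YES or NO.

Candidates per position — 1:chisam {Verb}; 2:plouchur {Det,Verb}; 3:fauchaup {Prep}; 4:fauchaup {Prep}; 5:flostoip {Det}.
Rule 1 cannot be satisfied by any choice of tags from the lexicon.
So there is no consistent tagging.

NO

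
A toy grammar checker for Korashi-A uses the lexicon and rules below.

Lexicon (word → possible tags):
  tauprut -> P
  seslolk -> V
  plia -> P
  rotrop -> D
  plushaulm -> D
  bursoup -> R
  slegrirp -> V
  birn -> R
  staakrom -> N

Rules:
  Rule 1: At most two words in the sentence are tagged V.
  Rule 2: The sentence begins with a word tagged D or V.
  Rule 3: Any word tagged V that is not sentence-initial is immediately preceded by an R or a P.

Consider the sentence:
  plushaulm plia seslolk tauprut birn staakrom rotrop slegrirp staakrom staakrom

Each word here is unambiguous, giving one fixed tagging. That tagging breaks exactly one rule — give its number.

Fixed tagging: D P V P R N D V N N.
Rule check: R1 holds, R2 holds, R3 violated.
Only rule 3 fails.

3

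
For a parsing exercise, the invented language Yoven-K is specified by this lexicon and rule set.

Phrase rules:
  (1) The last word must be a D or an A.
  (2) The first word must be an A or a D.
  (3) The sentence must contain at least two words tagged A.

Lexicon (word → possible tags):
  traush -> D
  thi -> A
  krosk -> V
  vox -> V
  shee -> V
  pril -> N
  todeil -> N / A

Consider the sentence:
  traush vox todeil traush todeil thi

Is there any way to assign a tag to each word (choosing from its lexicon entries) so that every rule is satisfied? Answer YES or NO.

YES

Candidates per position — 1:traush {D}; 2:vox {V}; 3:todeil {N,A}; 4:traush {D}; 5:todeil {N,A}; 6:thi {A}.
One satisfying assignment: D V A D A A.
Rule-by-rule: rule 1 ok; rule 2 ok; rule 3 ok.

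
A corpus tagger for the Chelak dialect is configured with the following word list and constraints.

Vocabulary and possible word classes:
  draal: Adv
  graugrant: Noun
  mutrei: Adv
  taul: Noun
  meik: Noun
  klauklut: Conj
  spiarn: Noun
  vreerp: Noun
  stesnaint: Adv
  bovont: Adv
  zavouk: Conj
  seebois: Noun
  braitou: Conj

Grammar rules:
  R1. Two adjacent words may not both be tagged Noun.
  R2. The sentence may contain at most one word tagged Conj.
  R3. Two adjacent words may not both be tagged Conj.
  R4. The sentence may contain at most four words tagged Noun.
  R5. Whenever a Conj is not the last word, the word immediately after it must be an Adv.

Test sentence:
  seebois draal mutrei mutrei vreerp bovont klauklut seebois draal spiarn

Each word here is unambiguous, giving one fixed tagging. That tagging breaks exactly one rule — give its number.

Fixed tagging: Noun Adv Adv Adv Noun Adv Conj Noun Adv Noun.
Checking each rule: R1 ok, R2 ok, R3 ok, R4 ok, R5 fails.
Only rule 5 fails.

5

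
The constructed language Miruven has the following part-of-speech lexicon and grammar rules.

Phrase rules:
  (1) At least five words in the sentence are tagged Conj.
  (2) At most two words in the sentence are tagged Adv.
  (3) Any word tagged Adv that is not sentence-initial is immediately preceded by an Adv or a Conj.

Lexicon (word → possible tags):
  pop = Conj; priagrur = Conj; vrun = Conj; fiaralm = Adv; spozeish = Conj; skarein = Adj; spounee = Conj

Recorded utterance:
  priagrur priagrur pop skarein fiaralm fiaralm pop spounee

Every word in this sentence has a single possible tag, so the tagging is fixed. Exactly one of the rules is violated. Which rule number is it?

3

Fixed tagging: Conj Conj Conj Adj Adv Adv Conj Conj.
Checking each rule: R1 holds, R2 holds, R3 violated.
Only rule 3 fails.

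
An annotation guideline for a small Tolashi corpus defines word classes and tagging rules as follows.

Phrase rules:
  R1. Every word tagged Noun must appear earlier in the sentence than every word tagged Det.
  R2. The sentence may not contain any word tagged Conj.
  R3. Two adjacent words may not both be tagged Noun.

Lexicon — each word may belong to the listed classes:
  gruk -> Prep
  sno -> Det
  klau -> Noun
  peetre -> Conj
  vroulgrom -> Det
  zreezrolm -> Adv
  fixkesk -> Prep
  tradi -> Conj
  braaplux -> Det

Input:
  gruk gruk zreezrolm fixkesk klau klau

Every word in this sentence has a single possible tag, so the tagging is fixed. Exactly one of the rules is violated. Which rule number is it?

Fixed tagging: Prep Prep Adv Prep Noun Noun.
Checking each rule: R1 ✓, R2 ✓, R3 ✗.
Only rule 3 fails.

3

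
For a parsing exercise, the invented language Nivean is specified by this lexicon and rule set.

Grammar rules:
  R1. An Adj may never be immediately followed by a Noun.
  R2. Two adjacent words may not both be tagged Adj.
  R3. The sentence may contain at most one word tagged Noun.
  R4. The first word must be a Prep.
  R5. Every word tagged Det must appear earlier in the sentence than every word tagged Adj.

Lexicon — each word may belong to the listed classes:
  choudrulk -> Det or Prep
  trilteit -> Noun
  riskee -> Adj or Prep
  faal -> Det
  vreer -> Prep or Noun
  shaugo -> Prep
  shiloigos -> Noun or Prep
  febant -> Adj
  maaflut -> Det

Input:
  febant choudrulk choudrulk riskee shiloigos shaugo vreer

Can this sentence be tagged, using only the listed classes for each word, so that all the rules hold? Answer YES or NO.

NO

Candidates per position — 1:febant {Adj}; 2:choudrulk {Det,Prep}; 3:choudrulk {Det,Prep}; 4:riskee {Adj,Prep}; 5:shiloigos {Noun,Prep}; 6:shaugo {Prep}; 7:vreer {Prep,Noun}.
Rule 4 cannot be satisfied by any choice of tags from the lexicon.
So there is no consistent tagging.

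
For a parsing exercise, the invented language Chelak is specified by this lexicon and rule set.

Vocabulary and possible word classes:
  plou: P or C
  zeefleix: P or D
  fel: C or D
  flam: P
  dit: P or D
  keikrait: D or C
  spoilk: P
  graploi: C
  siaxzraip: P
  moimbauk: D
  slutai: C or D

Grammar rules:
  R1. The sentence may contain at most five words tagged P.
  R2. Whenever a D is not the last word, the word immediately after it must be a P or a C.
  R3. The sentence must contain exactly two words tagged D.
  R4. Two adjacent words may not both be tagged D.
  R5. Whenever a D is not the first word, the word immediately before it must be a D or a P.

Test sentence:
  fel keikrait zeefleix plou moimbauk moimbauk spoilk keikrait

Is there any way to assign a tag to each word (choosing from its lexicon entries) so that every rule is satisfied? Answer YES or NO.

NO

Candidates per position — 1:fel {C,D}; 2:keikrait {D,C}; 3:zeefleix {P,D}; 4:plou {P,C}; 5:moimbauk {D}; 6:moimbauk {D}; 7:spoilk {P}; 8:keikrait {D,C}.
Rule 2 cannot be satisfied by any choice of tags from the lexicon.
So there is no consistent tagging.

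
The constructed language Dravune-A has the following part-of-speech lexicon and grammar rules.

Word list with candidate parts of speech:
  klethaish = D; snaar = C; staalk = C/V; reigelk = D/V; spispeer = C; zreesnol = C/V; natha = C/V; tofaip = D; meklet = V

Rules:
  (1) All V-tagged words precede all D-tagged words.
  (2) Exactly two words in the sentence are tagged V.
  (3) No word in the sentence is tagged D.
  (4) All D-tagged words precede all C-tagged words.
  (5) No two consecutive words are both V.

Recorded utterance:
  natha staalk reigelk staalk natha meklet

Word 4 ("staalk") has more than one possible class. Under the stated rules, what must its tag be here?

Candidates per position — 1:natha {C,V}; 2:staalk {C,V}; 3:reigelk {D,V}; 4:staalk {C,V}; 5:natha {C,V}; 6:meklet {V}.
Word 3 cannot be D — rule 1 would then fail for every completion. It is V.
Word 4 cannot be V — rule 2 would then fail for every completion. It is C.
Word 5 cannot be V — rule 2 would then fail for every completion. It is C.
Word 1 cannot be V — rule 2 would then fail for every completion. It is C.
Word 2 cannot be V — rule 2 would then fail for every completion. It is C.
The unique satisfying tagging is: C C V C C V.
Checking: rule 1 ok; rule 2 ok; rule 3 ok; rule 4 ok; rule 5 ok.

C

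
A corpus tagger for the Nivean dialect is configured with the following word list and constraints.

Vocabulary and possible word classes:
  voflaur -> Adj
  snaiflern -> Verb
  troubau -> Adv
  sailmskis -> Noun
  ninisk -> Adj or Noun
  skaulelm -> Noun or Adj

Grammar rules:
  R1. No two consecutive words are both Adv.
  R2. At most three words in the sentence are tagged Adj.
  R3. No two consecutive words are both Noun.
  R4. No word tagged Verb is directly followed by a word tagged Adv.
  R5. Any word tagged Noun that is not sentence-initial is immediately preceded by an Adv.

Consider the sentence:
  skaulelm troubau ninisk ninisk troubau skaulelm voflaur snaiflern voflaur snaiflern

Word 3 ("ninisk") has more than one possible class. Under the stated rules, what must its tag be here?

Noun

Candidates per position — 1:skaulelm {Noun,Adj}; 2:troubau {Adv}; 3:ninisk {Adj,Noun}; 4:ninisk {Adj,Noun}; 5:troubau {Adv}; 6:skaulelm {Noun,Adj}; 7:voflaur {Adj}; 8:snaiflern {Verb}; 9:voflaur {Adj}; 10:snaiflern {Verb}.
At position 4, choosing Noun makes rule 5 impossible to satisfy; hence Adj.
At position 6, choosing Adj makes rule 2 impossible to satisfy; hence Noun.
At position 1, choosing Adj makes rule 2 impossible to satisfy; hence Noun.
At position 3, choosing Adj makes rule 2 impossible to satisfy; hence Noun.
The only consistent sequence is: Noun Adv Noun Adj Adv Noun Adj Verb Adj Verb.
Check: rule 1 satisfied; rule 2 satisfied; rule 3 satisfied; rule 4 satisfied; rule 5 satisfied.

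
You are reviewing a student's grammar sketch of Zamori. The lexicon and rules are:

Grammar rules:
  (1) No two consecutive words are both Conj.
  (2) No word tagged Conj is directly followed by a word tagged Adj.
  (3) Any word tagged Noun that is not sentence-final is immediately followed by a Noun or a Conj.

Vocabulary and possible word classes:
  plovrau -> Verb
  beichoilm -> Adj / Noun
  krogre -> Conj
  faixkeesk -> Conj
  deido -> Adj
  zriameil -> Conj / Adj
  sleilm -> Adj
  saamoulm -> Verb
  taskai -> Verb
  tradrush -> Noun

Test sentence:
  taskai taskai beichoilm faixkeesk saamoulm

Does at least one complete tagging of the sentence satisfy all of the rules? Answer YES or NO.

YES

Candidates per position — 1:taskai {Verb}; 2:taskai {Verb}; 3:beichoilm {Adj,Noun}; 4:faixkeesk {Conj}; 5:saamoulm {Verb}.
One satisfying assignment: Verb Verb Adj Conj Verb.
Checking: rule 1 satisfied; rule 2 satisfied; rule 3 satisfied.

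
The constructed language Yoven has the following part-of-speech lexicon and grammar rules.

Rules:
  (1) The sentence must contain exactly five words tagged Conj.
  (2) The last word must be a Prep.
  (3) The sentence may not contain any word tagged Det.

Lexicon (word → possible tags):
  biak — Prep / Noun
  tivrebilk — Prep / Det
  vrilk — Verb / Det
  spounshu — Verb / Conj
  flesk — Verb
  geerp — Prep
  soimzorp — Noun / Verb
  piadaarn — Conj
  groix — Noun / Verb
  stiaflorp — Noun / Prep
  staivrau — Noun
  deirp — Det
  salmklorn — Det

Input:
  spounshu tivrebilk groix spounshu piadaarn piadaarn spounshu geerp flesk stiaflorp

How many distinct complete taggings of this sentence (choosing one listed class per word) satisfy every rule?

2

Candidates per position — 1:spounshu {Verb,Conj}; 2:tivrebilk {Prep,Det}; 3:groix {Noun,Verb}; 4:spounshu {Verb,Conj}; 5:piadaarn {Conj}; 6:piadaarn {Conj}; 7:spounshu {Verb,Conj}; 8:geerp {Prep}; 9:flesk {Verb}; 10:stiaflorp {Noun,Prep}.
There are 64 candidate sequences in total.
The sequences that satisfy every rule: Conj Prep Noun Conj Conj Conj Conj Prep Verb Prep; Conj Prep Verb Conj Conj Conj Conj Prep Verb Prep.
Count = 2.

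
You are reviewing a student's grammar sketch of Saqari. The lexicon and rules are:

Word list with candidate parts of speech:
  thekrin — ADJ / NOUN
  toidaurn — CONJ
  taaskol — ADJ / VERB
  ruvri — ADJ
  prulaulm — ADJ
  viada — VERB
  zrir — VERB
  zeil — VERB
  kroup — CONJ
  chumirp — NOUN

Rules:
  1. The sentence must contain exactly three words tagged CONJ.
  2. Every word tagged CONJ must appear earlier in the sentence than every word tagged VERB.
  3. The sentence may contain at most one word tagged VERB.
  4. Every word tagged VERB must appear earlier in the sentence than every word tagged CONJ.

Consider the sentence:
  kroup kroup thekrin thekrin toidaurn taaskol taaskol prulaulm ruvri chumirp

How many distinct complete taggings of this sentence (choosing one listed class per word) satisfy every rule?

Candidates per position — 1:kroup {CONJ}; 2:kroup {CONJ}; 3:thekrin {ADJ,NOUN}; 4:thekrin {ADJ,NOUN}; 5:toidaurn {CONJ}; 6:taaskol {ADJ,VERB}; 7:taaskol {ADJ,VERB}; 8:prulaulm {ADJ}; 9:ruvri {ADJ}; 10:chumirp {NOUN}.
There are 16 candidate sequences in total.
The sequences that satisfy every rule: CONJ CONJ ADJ ADJ CONJ ADJ ADJ ADJ ADJ NOUN; CONJ CONJ ADJ NOUN CONJ ADJ ADJ ADJ ADJ NOUN; CONJ CONJ NOUN ADJ CONJ ADJ ADJ ADJ ADJ NOUN; CONJ CONJ NOUN NOUN CONJ ADJ ADJ ADJ ADJ NOUN.
Count = 4.

4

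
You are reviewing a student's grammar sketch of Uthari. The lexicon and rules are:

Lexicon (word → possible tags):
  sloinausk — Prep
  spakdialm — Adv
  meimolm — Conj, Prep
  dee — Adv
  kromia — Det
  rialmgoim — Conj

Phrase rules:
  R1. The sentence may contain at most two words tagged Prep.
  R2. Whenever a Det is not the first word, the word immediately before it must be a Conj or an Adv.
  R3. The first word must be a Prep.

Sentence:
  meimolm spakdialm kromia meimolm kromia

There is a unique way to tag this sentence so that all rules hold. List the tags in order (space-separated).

Prep Adv Det Conj Det

Candidates per position — 1:meimolm {Conj,Prep}; 2:spakdialm {Adv}; 3:kromia {Det}; 4:meimolm {Conj,Prep}; 5:kromia {Det}.
Word 1 cannot be Conj — rule 3 would then fail for every completion. It is Prep.
Word 4 cannot be Prep — rule 2 would then fail for every completion. It is Conj.
So the tagging must be: Prep Adv Det Conj Det.
Checking: rule 1 ok; rule 2 ok; rule 3 ok.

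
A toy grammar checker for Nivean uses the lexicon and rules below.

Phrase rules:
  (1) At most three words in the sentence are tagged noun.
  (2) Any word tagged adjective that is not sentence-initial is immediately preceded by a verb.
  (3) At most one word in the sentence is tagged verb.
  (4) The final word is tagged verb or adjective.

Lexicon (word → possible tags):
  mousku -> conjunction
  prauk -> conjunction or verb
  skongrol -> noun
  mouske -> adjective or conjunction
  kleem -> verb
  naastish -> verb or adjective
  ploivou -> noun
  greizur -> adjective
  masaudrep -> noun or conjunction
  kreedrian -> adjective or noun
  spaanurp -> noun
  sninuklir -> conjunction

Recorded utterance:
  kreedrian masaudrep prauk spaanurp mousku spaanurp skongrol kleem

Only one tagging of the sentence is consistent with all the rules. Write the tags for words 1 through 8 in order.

Candidates per position — 1:kreedrian {adjective,noun}; 2:masaudrep {noun,conjunction}; 3:prauk {conjunction,verb}; 4:spaanurp {noun}; 5:mousku {conjunction}; 6:spaanurp {noun}; 7:skongrol {noun}; 8:kleem {verb}.
Word 1 cannot be noun — rule 1 would then fail for every completion. It is adjective.
Word 2 cannot be noun — rule 1 would then fail for every completion. It is conjunction.
Word 3 cannot be verb — rule 3 would then fail for every completion. It is conjunction.
The only consistent sequence is: adjective conjunction conjunction noun conjunction noun noun verb.
Check: rule 1 ✓; rule 2 ✓; rule 3 ✓; rule 4 ✓.

adjective conjunction conjunction noun conjunction noun noun verb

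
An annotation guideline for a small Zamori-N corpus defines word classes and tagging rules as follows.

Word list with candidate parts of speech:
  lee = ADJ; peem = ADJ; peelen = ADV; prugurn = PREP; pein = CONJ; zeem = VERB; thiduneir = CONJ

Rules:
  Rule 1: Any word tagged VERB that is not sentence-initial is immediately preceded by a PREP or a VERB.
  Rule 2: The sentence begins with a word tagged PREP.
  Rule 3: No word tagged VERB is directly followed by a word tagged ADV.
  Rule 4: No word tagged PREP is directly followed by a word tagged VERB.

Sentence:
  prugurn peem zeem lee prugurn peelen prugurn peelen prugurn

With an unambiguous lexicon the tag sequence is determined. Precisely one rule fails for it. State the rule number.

1

Fixed tagging: PREP ADJ VERB ADJ PREP ADV PREP ADV PREP.
Rule check: R1 fail, R2 pass, R3 pass, R4 pass.
Only rule 1 fails.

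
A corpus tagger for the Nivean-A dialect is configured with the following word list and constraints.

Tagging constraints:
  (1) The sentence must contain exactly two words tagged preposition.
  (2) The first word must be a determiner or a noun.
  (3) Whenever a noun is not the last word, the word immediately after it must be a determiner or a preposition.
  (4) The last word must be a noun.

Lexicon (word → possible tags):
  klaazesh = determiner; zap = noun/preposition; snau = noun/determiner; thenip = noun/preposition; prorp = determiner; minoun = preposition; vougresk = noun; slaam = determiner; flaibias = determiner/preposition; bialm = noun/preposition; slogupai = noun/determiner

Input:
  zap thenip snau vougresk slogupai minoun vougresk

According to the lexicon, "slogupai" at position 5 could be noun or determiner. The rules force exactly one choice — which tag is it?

Candidates per position — 1:zap {noun,preposition}; 2:thenip {noun,preposition}; 3:snau {noun,determiner}; 4:vougresk {noun}; 5:slogupai {noun,determiner}; 6:minoun {preposition}; 7:vougresk {noun}.
Position 1: tagging it preposition would leave rule 2 unsatisfiable, so it must be noun.
Position 2: tagging it noun would leave rule 1 unsatisfiable, so it must be preposition.
Position 3: tagging it noun would leave rule 3 unsatisfiable, so it must be determiner.
Position 5: tagging it noun would leave rule 3 unsatisfiable, so it must be determiner.
That leaves exactly one tagging: noun preposition determiner noun determiner preposition noun.
Verifying each rule — rule 1 satisfied; rule 2 satisfied; rule 3 satisfied; rule 4 satisfied.

determiner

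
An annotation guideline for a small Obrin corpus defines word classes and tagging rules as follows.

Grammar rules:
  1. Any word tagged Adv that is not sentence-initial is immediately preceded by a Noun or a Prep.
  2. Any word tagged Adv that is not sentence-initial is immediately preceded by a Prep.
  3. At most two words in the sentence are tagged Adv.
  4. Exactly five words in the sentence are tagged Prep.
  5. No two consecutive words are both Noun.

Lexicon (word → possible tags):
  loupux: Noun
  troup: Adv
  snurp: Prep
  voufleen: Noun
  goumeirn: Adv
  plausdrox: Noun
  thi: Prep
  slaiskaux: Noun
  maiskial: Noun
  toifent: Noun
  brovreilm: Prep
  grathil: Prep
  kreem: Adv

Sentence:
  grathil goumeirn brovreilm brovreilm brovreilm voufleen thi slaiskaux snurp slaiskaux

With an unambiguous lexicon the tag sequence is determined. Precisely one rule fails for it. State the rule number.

4

Fixed tagging: Prep Adv Prep Prep Prep Noun Prep Noun Prep Noun.
Checking each rule: R1 ✓, R2 ✓, R3 ✓, R4 ✗, R5 ✓.
Only rule 4 fails.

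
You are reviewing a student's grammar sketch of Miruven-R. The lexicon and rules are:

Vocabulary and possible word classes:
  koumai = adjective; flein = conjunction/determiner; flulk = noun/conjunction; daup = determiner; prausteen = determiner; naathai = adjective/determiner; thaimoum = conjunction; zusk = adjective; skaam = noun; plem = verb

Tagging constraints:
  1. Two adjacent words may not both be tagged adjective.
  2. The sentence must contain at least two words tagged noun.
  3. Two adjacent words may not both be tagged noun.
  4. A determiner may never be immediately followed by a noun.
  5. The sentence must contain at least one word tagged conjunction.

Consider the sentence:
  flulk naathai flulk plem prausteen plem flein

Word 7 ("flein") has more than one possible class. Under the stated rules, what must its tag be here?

Candidates per position — 1:flulk {noun,conjunction}; 2:naathai {adjective,determiner}; 3:flulk {noun,conjunction}; 4:plem {verb}; 5:prausteen {determiner}; 6:plem {verb}; 7:flein {conjunction,determiner}.
If word 1 were conjunction, no tagging could satisfy rule 2; so word 1 is noun.
If word 3 were conjunction, no tagging could satisfy rule 2; so word 3 is noun.
If word 7 were determiner, no tagging could satisfy rule 5; so word 7 is conjunction.
If word 2 were determiner, no tagging could satisfy rule 4; so word 2 is adjective.
That leaves exactly one tagging: noun adjective noun verb determiner verb conjunction.
Verifying each rule — rule 1 ✓; rule 2 ✓; rule 3 ✓; rule 4 ✓; rule 5 ✓.

conjunction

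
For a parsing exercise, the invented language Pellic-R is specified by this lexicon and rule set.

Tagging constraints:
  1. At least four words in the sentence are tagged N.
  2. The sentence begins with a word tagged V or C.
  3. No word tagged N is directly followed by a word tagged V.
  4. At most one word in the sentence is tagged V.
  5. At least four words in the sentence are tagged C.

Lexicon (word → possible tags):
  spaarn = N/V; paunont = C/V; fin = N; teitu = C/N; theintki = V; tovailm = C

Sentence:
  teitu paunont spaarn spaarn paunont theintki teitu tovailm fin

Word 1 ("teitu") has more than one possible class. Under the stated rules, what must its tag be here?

C

Candidates per position — 1:teitu {C,N}; 2:paunont {C,V}; 3:spaarn {N,V}; 4:spaarn {N,V}; 5:paunont {C,V}; 6:theintki {V}; 7:teitu {C,N}; 8:tovailm {C}; 9:fin {N}.
Position 1: tagging it N would leave rule 2 unsatisfiable, so it must be C.
Position 2: tagging it V would leave rule 4 unsatisfiable, so it must be C.
Position 3: tagging it V would leave rule 1 unsatisfiable, so it must be N.
Position 4: tagging it V would leave rule 1 unsatisfiable, so it must be N.
Position 5: tagging it V would leave rule 3 unsatisfiable, so it must be C.
Position 7: tagging it C would leave rule 1 unsatisfiable, so it must be N.
The unique satisfying tagging is: C C N N C V N C N.
Rule-by-rule: rule 1 ✓; rule 2 ✓; rule 3 ✓; rule 4 ✓; rule 5 ✓.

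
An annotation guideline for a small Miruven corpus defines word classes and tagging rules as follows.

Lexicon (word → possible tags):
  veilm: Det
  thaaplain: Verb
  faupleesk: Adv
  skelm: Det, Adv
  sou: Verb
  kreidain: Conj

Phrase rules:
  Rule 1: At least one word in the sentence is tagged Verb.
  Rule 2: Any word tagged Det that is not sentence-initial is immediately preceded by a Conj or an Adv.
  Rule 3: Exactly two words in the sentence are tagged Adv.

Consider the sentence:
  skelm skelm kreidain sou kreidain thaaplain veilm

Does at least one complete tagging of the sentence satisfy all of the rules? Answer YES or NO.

NO

Candidates per position — 1:skelm {Det,Adv}; 2:skelm {Det,Adv}; 3:kreidain {Conj}; 4:sou {Verb}; 5:kreidain {Conj}; 6:thaaplain {Verb}; 7:veilm {Det}.
Rule 2 cannot be satisfied by any choice of tags from the lexicon.
So there is no consistent tagging.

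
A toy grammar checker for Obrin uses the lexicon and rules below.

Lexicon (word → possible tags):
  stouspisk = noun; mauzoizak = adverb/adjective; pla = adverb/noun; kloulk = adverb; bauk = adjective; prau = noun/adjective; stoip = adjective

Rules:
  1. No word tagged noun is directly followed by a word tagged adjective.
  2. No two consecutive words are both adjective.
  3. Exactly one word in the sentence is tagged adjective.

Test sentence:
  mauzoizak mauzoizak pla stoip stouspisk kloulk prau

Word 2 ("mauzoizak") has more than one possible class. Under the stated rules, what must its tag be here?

adverb

Candidates per position — 1:mauzoizak {adverb,adjective}; 2:mauzoizak {adverb,adjective}; 3:pla {adverb,noun}; 4:stoip {adjective}; 5:stouspisk {noun}; 6:kloulk {adverb}; 7:prau {noun,adjective}.
If word 1 were adjective, no tagging could satisfy rule 3; so word 1 is adverb.
If word 2 were adjective, no tagging could satisfy rule 3; so word 2 is adverb.
If word 3 were noun, no tagging could satisfy rule 1; so word 3 is adverb.
If word 7 were adjective, no tagging could satisfy rule 3; so word 7 is noun.
So the tagging must be: adverb adverb adverb adjective noun adverb noun.
Rule-by-rule: rule 1 holds; rule 2 holds; rule 3 holds.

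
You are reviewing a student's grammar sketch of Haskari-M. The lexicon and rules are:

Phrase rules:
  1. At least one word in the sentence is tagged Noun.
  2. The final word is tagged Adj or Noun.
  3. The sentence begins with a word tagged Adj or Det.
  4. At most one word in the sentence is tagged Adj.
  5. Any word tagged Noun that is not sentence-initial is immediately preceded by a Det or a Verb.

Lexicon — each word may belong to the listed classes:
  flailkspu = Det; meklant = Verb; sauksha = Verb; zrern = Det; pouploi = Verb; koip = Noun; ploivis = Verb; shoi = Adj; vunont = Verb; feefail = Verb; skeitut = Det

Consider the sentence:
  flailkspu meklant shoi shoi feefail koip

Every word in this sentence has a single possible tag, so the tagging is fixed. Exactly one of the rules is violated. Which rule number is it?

Fixed tagging: Det Verb Adj Adj Verb Noun.
Applying the rules: R1 ✓, R2 ✓, R3 ✓, R4 ✗, R5 ✓.
Only rule 4 fails.

4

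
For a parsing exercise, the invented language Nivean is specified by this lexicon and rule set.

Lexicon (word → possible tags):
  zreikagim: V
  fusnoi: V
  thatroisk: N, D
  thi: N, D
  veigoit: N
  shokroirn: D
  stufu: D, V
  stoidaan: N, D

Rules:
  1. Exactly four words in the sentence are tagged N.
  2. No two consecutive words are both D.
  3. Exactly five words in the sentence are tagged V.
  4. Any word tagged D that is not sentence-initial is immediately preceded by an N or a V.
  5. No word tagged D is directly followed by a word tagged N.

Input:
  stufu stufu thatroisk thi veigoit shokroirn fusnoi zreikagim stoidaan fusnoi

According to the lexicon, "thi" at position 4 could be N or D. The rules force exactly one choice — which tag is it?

Candidates per position — 1:stufu {D,V}; 2:stufu {D,V}; 3:thatroisk {N,D}; 4:thi {N,D}; 5:veigoit {N}; 6:shokroirn {D}; 7:fusnoi {V}; 8:zreikagim {V}; 9:stoidaan {N,D}; 10:fusnoi {V}.
If word 1 were D, no tagging could satisfy rule 3; so word 1 is V.
If word 2 were D, no tagging could satisfy rule 3; so word 2 is V.
If word 3 were D, no tagging could satisfy rule 1; so word 3 is N.
If word 4 were D, no tagging could satisfy rule 1; so word 4 is N.
If word 9 were D, no tagging could satisfy rule 1; so word 9 is N.
So the tagging must be: V V N N N D V V N V.
Checking: rule 1 ok; rule 2 ok; rule 3 ok; rule 4 ok; rule 5 ok.

N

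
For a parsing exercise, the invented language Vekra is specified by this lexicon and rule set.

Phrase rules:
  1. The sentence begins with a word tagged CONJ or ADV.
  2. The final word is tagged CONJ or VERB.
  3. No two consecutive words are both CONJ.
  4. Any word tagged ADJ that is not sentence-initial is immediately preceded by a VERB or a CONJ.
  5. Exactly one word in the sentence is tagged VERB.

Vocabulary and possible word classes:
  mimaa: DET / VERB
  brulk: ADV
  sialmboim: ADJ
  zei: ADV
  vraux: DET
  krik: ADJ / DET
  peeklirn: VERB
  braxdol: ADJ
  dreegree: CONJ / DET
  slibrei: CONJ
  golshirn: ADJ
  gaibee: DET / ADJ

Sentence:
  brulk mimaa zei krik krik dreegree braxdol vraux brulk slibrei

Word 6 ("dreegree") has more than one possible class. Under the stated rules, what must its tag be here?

CONJ

Candidates per position — 1:brulk {ADV}; 2:mimaa {DET,VERB}; 3:zei {ADV}; 4:krik {ADJ,DET}; 5:krik {ADJ,DET}; 6:dreegree {CONJ,DET}; 7:braxdol {ADJ}; 8:vraux {DET}; 9:brulk {ADV}; 10:slibrei {CONJ}.
Position 2: DET is ruled out by rule 5; that leaves VERB.
Position 4: ADJ is ruled out by rule 4; that leaves DET.
Position 5: ADJ is ruled out by rule 4; that leaves DET.
Position 6: DET is ruled out by rule 4; that leaves CONJ.
The only consistent sequence is: ADV VERB ADV DET DET CONJ ADJ DET ADV CONJ.
Checking: rule 1 satisfied; rule 2 satisfied; rule 3 satisfied; rule 4 satisfied; rule 5 satisfied.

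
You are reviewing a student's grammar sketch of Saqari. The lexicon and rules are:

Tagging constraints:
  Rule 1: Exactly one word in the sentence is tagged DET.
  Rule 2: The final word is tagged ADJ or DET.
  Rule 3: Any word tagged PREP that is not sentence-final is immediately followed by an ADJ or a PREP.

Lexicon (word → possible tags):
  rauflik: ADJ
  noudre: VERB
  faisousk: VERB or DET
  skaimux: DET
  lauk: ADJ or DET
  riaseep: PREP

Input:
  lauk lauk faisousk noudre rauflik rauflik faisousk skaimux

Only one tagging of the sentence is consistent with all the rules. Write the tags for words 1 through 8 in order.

ADJ ADJ VERB VERB ADJ ADJ VERB DET

Candidates per position — 1:lauk {ADJ,DET}; 2:lauk {ADJ,DET}; 3:faisousk {VERB,DET}; 4:noudre {VERB}; 5:rauflik {ADJ}; 6:rauflik {ADJ}; 7:faisousk {VERB,DET}; 8:skaimux {DET}.
Word 1 cannot be DET — rule 1 would then fail for every completion. It is ADJ.
Word 2 cannot be DET — rule 1 would then fail for every completion. It is ADJ.
Word 3 cannot be DET — rule 1 would then fail for every completion. It is VERB.
Word 7 cannot be DET — rule 1 would then fail for every completion. It is VERB.
The unique satisfying tagging is: ADJ ADJ VERB VERB ADJ ADJ VERB DET.
Rule-by-rule: rule 1 holds; rule 2 holds; rule 3 holds.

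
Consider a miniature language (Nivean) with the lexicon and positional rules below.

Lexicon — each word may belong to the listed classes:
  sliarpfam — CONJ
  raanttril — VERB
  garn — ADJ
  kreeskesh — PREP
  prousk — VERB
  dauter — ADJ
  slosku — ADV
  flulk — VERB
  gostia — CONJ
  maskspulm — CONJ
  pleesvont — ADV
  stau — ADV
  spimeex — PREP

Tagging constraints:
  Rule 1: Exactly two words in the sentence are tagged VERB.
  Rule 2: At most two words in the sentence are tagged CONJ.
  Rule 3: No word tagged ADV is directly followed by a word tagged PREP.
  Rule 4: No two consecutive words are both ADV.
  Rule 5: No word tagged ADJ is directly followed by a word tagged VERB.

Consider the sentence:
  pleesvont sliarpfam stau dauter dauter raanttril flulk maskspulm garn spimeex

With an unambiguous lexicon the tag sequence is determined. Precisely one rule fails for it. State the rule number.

5

Fixed tagging: ADV CONJ ADV ADJ ADJ VERB VERB CONJ ADJ PREP.
Checking each rule: R1 ✓, R2 ✓, R3 ✓, R4 ✓, R5 ✗.
Only rule 5 fails.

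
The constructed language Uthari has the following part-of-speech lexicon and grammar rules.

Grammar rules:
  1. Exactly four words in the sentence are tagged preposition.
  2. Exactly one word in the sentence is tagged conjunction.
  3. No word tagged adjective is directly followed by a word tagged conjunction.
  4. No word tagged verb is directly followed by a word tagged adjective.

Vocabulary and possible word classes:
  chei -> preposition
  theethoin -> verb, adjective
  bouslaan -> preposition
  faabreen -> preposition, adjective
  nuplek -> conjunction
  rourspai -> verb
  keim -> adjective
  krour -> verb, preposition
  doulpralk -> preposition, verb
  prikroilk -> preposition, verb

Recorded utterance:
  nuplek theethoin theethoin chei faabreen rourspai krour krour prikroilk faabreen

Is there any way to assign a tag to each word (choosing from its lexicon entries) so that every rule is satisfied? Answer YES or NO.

YES

Candidates per position — 1:nuplek {conjunction}; 2:theethoin {verb,adjective}; 3:theethoin {verb,adjective}; 4:chei {preposition}; 5:faabreen {preposition,adjective}; 6:rourspai {verb}; 7:krour {verb,preposition}; 8:krour {verb,preposition}; 9:prikroilk {preposition,verb}; 10:faabreen {preposition,adjective}.
One satisfying assignment: conjunction adjective adjective preposition preposition verb verb verb preposition preposition.
Check: rule 1 satisfied; rule 2 satisfied; rule 3 satisfied; rule 4 satisfied.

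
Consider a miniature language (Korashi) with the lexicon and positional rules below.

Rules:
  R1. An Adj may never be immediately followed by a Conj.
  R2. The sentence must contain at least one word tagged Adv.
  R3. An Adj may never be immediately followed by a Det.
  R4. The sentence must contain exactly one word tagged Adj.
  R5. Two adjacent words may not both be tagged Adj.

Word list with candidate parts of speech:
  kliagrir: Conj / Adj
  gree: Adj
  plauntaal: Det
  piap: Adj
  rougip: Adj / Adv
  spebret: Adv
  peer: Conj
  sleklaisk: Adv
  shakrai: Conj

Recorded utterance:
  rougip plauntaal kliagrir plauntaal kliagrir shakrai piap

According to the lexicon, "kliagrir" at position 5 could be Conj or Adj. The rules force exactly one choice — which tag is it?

Conj

Candidates per position — 1:rougip {Adj,Adv}; 2:plauntaal {Det}; 3:kliagrir {Conj,Adj}; 4:plauntaal {Det}; 5:kliagrir {Conj,Adj}; 6:shakrai {Conj}; 7:piap {Adj}.
Word 1 cannot be Adj — rule 2 would then fail for every completion. It is Adv.
Word 3 cannot be Adj — rule 3 would then fail for every completion. It is Conj.
Word 5 cannot be Adj — rule 1 would then fail for every completion. It is Conj.
The only consistent sequence is: Adv Det Conj Det Conj Conj Adj.
Rule-by-rule: rule 1 ✓; rule 2 ✓; rule 3 ✓; rule 4 ✓; rule 5 ✓.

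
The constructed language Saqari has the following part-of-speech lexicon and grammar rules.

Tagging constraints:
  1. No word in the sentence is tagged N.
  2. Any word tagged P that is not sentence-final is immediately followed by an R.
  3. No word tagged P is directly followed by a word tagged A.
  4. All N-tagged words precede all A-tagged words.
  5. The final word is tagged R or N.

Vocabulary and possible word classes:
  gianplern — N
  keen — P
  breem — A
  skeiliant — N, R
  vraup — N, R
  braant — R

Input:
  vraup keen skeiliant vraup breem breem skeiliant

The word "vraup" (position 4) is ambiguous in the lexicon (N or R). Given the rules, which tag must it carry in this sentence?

Candidates per position — 1:vraup {N,R}; 2:keen {P}; 3:skeiliant {N,R}; 4:vraup {N,R}; 5:breem {A}; 6:breem {A}; 7:skeiliant {N,R}.
If word 1 were N, no tagging could satisfy rule 1; so word 1 is R.
If word 3 were N, no tagging could satisfy rule 1; so word 3 is R.
If word 4 were N, no tagging could satisfy rule 1; so word 4 is R.
If word 7 were N, no tagging could satisfy rule 1; so word 7 is R.
The only consistent sequence is: R P R R A A R.
Rule-by-rule: rule 1 ✓; rule 2 ✓; rule 3 ✓; rule 4 ✓; rule 5 ✓.

R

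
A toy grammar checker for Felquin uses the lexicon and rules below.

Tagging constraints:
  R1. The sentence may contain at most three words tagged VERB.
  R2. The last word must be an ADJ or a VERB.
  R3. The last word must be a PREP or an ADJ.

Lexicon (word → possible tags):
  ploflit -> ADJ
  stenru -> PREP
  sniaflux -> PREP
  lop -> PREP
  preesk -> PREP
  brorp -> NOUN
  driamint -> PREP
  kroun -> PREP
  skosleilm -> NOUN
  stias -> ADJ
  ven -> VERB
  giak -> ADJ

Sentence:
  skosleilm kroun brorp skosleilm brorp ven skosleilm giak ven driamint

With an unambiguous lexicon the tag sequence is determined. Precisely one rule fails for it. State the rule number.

2

Fixed tagging: NOUN PREP NOUN NOUN NOUN VERB NOUN ADJ VERB PREP.
Checking each rule: R1 ok, R2 fails, R3 ok.
Only rule 2 fails.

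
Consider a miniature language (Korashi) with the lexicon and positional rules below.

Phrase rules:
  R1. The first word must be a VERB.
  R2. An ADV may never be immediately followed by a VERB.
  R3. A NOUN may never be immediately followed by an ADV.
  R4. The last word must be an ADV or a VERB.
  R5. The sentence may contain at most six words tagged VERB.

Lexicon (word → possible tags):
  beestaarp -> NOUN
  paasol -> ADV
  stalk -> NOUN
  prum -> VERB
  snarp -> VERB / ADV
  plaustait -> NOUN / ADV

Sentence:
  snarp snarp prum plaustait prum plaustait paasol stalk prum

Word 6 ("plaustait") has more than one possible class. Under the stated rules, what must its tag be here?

ADV

Candidates per position — 1:snarp {VERB,ADV}; 2:snarp {VERB,ADV}; 3:prum {VERB}; 4:plaustait {NOUN,ADV}; 5:prum {VERB}; 6:plaustait {NOUN,ADV}; 7:paasol {ADV}; 8:stalk {NOUN}; 9:prum {VERB}.
Word 1 cannot be ADV — rule 1 would then fail for every completion. It is VERB.
Word 2 cannot be ADV — rule 2 would then fail for every completion. It is VERB.
Word 4 cannot be ADV — rule 2 would then fail for every completion. It is NOUN.
Word 6 cannot be NOUN — rule 3 would then fail for every completion. It is ADV.
So the tagging must be: VERB VERB VERB NOUN VERB ADV ADV NOUN VERB.
Verifying each rule — rule 1 satisfied; rule 2 satisfied; rule 3 satisfied; rule 4 satisfied; rule 5 satisfied.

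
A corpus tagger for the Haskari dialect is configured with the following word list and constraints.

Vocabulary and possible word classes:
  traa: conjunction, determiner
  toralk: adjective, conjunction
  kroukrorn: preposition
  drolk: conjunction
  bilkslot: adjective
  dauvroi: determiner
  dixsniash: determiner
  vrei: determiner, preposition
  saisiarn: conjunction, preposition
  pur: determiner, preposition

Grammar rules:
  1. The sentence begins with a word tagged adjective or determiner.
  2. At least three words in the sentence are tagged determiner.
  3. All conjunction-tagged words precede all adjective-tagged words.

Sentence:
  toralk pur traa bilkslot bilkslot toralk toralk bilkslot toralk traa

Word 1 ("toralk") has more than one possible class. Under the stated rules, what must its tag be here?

Candidates per position — 1:toralk {adjective,conjunction}; 2:pur {determiner,preposition}; 3:traa {conjunction,determiner}; 4:bilkslot {adjective}; 5:bilkslot {adjective}; 6:toralk {adjective,conjunction}; 7:toralk {adjective,conjunction}; 8:bilkslot {adjective}; 9:toralk {adjective,conjunction}; 10:traa {conjunction,determiner}.
Position 1: conjunction is ruled out by rule 1; that leaves adjective.
Position 2: preposition is ruled out by rule 2; that leaves determiner.
Position 3: conjunction is ruled out by rule 2; that leaves determiner.
Position 6: conjunction is ruled out by rule 3; that leaves adjective.
Position 7: conjunction is ruled out by rule 3; that leaves adjective.
Position 9: conjunction is ruled out by rule 3; that leaves adjective.
Position 10: conjunction is ruled out by rule 2; that leaves determiner.
So the tagging must be: adjective determiner determiner adjective adjective adjective adjective adjective adjective determiner.
Verifying each rule — rule 1 holds; rule 2 holds; rule 3 holds.

adjective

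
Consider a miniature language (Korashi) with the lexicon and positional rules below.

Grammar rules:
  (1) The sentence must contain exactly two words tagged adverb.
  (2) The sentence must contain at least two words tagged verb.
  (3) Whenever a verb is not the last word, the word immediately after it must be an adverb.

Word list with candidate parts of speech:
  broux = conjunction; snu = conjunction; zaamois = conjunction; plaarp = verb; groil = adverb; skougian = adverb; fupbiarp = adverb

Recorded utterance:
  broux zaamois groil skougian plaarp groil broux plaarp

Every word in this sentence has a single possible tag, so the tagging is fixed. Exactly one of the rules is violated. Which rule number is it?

1

Fixed tagging: conjunction conjunction adverb adverb verb adverb conjunction verb.
Rule check: R1 ✗, R2 ✓, R3 ✓.
Only rule 1 fails.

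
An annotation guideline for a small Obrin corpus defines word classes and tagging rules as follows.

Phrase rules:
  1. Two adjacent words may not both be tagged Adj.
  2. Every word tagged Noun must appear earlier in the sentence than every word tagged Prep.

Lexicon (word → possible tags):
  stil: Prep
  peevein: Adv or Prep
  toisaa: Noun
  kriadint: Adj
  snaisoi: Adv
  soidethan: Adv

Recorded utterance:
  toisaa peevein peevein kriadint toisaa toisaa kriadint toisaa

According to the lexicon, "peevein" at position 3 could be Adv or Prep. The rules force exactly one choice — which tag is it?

Adv

Candidates per position — 1:toisaa {Noun}; 2:peevein {Adv,Prep}; 3:peevein {Adv,Prep}; 4:kriadint {Adj}; 5:toisaa {Noun}; 6:toisaa {Noun}; 7:kriadint {Adj}; 8:toisaa {Noun}.
If word 2 were Prep, no tagging could satisfy rule 2; so word 2 is Adv.
If word 3 were Prep, no tagging could satisfy rule 2; so word 3 is Adv.
The unique satisfying tagging is: Noun Adv Adv Adj Noun Noun Adj Noun.
Rule-by-rule: rule 1 holds; rule 2 holds.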